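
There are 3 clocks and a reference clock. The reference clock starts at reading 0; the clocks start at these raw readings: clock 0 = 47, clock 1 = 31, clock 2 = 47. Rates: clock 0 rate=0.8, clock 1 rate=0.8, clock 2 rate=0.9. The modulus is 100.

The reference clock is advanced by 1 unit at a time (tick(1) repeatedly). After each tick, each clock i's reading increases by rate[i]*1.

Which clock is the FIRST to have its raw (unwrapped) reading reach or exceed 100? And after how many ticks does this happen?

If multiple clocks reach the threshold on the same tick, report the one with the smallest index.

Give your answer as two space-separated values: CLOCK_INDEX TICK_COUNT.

clock 0: start=47, rate=0.8, needs 100-47 = 53; ticks = ceil(53/0.8) = ceil(66.2500) = 67; reading at tick 67 = 47 + 0.8*67 = 100.6000
clock 1: start=31, rate=0.8, needs 100-31 = 69; ticks = ceil(69/0.8) = ceil(86.2500) = 87; reading at tick 87 = 31 + 0.8*87 = 100.6000
clock 2: start=47, rate=0.9, needs 100-47 = 53; ticks = ceil(53/0.9) = ceil(58.8889) = 59; reading at tick 59 = 47 + 0.9*59 = 100.1000
Minimum tick count = 59; winners = [2]; smallest index = 2

Answer: 2 59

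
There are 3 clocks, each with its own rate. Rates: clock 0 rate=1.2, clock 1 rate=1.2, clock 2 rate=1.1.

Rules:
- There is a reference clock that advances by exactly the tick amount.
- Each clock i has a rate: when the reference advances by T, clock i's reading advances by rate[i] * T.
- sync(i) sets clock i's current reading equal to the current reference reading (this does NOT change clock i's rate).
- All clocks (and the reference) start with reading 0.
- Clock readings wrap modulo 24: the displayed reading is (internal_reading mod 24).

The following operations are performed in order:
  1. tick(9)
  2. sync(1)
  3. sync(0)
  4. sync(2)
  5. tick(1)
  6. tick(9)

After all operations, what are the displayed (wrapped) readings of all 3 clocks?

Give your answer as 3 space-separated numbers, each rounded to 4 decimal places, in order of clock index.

After op 1 tick(9): ref=9.0000 raw=[10.8000 10.8000 9.9000]
After op 2 sync(1): ref=9.0000 raw=[10.8000 9.0000 9.9000]
After op 3 sync(0): ref=9.0000 raw=[9.0000 9.0000 9.9000]
After op 4 sync(2): ref=9.0000 raw=[9.0000 9.0000 9.0000]
After op 5 tick(1): ref=10.0000 raw=[10.2000 10.2000 10.1000]
After op 6 tick(9): ref=19.0000 raw=[21.0000 21.0000 20.0000]
Wrap final raw readings (mod 24): 21.0000 mod 24 = 21.0000; 21.0000 mod 24 = 21.0000; 20.0000 mod 24 = 20.0000

Answer: 21.0000 21.0000 20.0000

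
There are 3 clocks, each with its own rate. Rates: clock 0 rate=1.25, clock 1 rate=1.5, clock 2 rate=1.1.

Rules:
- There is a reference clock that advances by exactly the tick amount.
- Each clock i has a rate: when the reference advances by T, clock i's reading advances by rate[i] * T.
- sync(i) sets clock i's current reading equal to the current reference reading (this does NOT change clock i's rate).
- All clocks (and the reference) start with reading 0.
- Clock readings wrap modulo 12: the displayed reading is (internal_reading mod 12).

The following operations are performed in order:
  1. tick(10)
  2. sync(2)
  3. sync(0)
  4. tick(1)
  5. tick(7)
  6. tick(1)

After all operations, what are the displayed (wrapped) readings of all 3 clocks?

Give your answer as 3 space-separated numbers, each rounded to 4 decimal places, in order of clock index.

Answer: 9.2500 4.5000 7.9000

Derivation:
After op 1 tick(10): ref=10.0000 raw=[12.5000 15.0000 11.0000]
After op 2 sync(2): ref=10.0000 raw=[12.5000 15.0000 10.0000]
After op 3 sync(0): ref=10.0000 raw=[10.0000 15.0000 10.0000]
After op 4 tick(1): ref=11.0000 raw=[11.2500 16.5000 11.1000]
After op 5 tick(7): ref=18.0000 raw=[20.0000 27.0000 18.8000]
After op 6 tick(1): ref=19.0000 raw=[21.2500 28.5000 19.9000]
Wrap final raw readings (mod 12): 21.2500 mod 12 = 9.2500; 28.5000 mod 12 = 4.5000; 19.9000 mod 12 = 7.9000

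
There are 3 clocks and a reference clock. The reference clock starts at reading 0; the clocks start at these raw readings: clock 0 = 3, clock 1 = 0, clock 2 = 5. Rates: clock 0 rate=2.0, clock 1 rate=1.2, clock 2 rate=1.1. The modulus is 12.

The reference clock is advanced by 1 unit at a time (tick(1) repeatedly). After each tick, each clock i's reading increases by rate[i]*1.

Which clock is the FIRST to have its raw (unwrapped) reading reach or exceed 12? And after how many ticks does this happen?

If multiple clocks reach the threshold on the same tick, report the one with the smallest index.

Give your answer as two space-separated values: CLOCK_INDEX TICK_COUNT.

clock 0: start=3, rate=2.0, needs 12-3 = 9; ticks = ceil(9/2.0) = ceil(4.5000) = 5; reading at tick 5 = 3 + 2.0*5 = 13.0000
clock 1: start=0, rate=1.2, needs 12-0 = 12; ticks = ceil(12/1.2) = ceil(10.0000) = 10; reading at tick 10 = 0 + 1.2*10 = 12.0000
clock 2: start=5, rate=1.1, needs 12-5 = 7; ticks = ceil(7/1.1) = ceil(6.3636) = 7; reading at tick 7 = 5 + 1.1*7 = 12.7000
Minimum tick count = 5; winners = [0]; smallest index = 0

Answer: 0 5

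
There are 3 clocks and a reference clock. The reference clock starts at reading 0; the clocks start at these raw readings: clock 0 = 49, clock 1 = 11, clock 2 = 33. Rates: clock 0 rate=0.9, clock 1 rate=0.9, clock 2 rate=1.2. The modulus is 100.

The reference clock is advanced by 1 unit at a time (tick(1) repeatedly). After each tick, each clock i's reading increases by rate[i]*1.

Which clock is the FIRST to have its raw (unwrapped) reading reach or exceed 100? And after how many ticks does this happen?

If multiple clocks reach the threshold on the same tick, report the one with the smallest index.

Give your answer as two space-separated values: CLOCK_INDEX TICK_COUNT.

Answer: 2 56

Derivation:
clock 0: start=49, rate=0.9, needs 100-49 = 51; ticks = ceil(51/0.9) = ceil(56.6667) = 57; reading at tick 57 = 49 + 0.9*57 = 100.3000
clock 1: start=11, rate=0.9, needs 100-11 = 89; ticks = ceil(89/0.9) = ceil(98.8889) = 99; reading at tick 99 = 11 + 0.9*99 = 100.1000
clock 2: start=33, rate=1.2, needs 100-33 = 67; ticks = ceil(67/1.2) = ceil(55.8333) = 56; reading at tick 56 = 33 + 1.2*56 = 100.2000
Minimum tick count = 56; winners = [2]; smallest index = 2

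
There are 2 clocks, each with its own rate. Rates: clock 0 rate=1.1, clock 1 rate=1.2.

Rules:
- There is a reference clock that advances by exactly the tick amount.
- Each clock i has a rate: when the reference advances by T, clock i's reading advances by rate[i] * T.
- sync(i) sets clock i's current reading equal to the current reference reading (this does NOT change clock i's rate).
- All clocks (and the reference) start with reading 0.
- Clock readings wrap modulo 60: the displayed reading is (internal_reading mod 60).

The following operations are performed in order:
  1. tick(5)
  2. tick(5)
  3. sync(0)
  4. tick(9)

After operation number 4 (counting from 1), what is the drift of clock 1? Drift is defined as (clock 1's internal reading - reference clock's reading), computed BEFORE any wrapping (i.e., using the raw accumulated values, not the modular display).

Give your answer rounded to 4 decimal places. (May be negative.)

After op 1 tick(5): ref=5.0000 raw=[5.5000 6.0000]
After op 2 tick(5): ref=10.0000 raw=[11.0000 12.0000]
After op 3 sync(0): ref=10.0000 raw=[10.0000 12.0000]
After op 4 tick(9): ref=19.0000 raw=[19.9000 22.8000]
Drift of clock 1 after op 4: 22.8000 - 19.0000 = 3.8000

Answer: 3.8000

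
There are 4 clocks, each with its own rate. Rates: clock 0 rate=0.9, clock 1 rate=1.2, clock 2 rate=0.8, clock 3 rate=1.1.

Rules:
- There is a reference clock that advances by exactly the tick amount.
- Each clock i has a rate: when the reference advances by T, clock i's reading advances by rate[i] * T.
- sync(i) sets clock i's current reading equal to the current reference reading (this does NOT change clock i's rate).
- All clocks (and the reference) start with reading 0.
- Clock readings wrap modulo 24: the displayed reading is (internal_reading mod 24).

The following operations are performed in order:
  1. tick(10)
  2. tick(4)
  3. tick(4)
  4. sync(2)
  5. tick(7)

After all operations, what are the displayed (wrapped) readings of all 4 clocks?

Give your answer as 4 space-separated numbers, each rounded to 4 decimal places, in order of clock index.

After op 1 tick(10): ref=10.0000 raw=[9.0000 12.0000 8.0000 11.0000]
After op 2 tick(4): ref=14.0000 raw=[12.6000 16.8000 11.2000 15.4000]
After op 3 tick(4): ref=18.0000 raw=[16.2000 21.6000 14.4000 19.8000]
After op 4 sync(2): ref=18.0000 raw=[16.2000 21.6000 18.0000 19.8000]
After op 5 tick(7): ref=25.0000 raw=[22.5000 30.0000 23.6000 27.5000]
Wrap final raw readings (mod 24): 22.5000 mod 24 = 22.5000; 30.0000 mod 24 = 6.0000; 23.6000 mod 24 = 23.6000; 27.5000 mod 24 = 3.5000

Answer: 22.5000 6.0000 23.6000 3.5000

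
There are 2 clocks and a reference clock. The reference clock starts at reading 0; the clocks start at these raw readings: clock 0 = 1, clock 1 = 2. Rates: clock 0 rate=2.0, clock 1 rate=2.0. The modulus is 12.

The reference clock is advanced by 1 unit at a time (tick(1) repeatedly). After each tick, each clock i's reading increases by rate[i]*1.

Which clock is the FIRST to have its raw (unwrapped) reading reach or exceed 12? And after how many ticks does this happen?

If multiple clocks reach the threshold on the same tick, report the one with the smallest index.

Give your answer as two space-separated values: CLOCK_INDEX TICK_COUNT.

clock 0: start=1, rate=2.0, needs 12-1 = 11; ticks = ceil(11/2.0) = ceil(5.5000) = 6; reading at tick 6 = 1 + 2.0*6 = 13.0000
clock 1: start=2, rate=2.0, needs 12-2 = 10; ticks = ceil(10/2.0) = ceil(5.0000) = 5; reading at tick 5 = 2 + 2.0*5 = 12.0000
Minimum tick count = 5; winners = [1]; smallest index = 1

Answer: 1 5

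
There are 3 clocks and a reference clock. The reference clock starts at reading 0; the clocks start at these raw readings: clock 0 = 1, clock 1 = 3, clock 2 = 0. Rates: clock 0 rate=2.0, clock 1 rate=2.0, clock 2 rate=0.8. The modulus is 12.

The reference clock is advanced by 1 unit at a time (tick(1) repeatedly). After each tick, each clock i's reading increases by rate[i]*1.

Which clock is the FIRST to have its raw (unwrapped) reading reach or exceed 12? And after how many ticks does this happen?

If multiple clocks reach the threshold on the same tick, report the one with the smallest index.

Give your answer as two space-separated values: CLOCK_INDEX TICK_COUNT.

clock 0: start=1, rate=2.0, needs 12-1 = 11; ticks = ceil(11/2.0) = ceil(5.5000) = 6; reading at tick 6 = 1 + 2.0*6 = 13.0000
clock 1: start=3, rate=2.0, needs 12-3 = 9; ticks = ceil(9/2.0) = ceil(4.5000) = 5; reading at tick 5 = 3 + 2.0*5 = 13.0000
clock 2: start=0, rate=0.8, needs 12-0 = 12; ticks = ceil(12/0.8) = ceil(15.0000) = 15; reading at tick 15 = 0 + 0.8*15 = 12.0000
Minimum tick count = 5; winners = [1]; smallest index = 1

Answer: 1 5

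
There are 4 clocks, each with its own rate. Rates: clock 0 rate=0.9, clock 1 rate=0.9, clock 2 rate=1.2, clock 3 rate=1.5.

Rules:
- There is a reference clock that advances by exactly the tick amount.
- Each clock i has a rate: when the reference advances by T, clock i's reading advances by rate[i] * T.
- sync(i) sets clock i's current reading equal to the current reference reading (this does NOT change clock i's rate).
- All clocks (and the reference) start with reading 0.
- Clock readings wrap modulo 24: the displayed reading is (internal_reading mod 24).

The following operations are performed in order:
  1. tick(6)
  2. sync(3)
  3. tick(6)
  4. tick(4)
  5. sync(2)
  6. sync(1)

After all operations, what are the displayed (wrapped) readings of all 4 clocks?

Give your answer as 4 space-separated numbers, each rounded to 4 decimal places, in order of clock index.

Answer: 14.4000 16.0000 16.0000 21.0000

Derivation:
After op 1 tick(6): ref=6.0000 raw=[5.4000 5.4000 7.2000 9.0000]
After op 2 sync(3): ref=6.0000 raw=[5.4000 5.4000 7.2000 6.0000]
After op 3 tick(6): ref=12.0000 raw=[10.8000 10.8000 14.4000 15.0000]
After op 4 tick(4): ref=16.0000 raw=[14.4000 14.4000 19.2000 21.0000]
After op 5 sync(2): ref=16.0000 raw=[14.4000 14.4000 16.0000 21.0000]
After op 6 sync(1): ref=16.0000 raw=[14.4000 16.0000 16.0000 21.0000]
Wrap final raw readings (mod 24): 14.4000 mod 24 = 14.4000; 16.0000 mod 24 = 16.0000; 16.0000 mod 24 = 16.0000; 21.0000 mod 24 = 21.0000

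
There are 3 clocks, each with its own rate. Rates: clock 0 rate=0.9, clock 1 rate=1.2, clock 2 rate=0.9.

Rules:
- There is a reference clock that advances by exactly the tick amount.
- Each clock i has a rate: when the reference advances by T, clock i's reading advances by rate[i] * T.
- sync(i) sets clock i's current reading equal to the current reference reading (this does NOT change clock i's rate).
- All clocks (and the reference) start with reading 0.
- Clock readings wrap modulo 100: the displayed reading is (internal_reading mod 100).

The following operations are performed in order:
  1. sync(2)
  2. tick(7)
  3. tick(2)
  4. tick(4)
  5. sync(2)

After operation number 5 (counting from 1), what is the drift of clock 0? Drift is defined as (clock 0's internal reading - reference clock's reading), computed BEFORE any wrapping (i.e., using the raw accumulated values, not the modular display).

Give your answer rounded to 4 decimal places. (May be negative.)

After op 1 sync(2): ref=0.0000 raw=[0.0000 0.0000 0.0000]
After op 2 tick(7): ref=7.0000 raw=[6.3000 8.4000 6.3000]
After op 3 tick(2): ref=9.0000 raw=[8.1000 10.8000 8.1000]
After op 4 tick(4): ref=13.0000 raw=[11.7000 15.6000 11.7000]
After op 5 sync(2): ref=13.0000 raw=[11.7000 15.6000 13.0000]
Drift of clock 0 after op 5: 11.7000 - 13.0000 = -1.3000

Answer: -1.3000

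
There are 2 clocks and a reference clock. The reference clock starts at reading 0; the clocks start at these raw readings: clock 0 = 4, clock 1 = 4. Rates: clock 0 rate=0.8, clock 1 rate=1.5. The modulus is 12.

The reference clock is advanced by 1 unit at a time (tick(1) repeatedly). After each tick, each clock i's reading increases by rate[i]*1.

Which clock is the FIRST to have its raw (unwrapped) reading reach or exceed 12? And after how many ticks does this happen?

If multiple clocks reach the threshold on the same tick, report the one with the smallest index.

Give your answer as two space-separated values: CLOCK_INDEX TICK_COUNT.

Answer: 1 6

Derivation:
clock 0: start=4, rate=0.8, needs 12-4 = 8; ticks = ceil(8/0.8) = ceil(10.0000) = 10; reading at tick 10 = 4 + 0.8*10 = 12.0000
clock 1: start=4, rate=1.5, needs 12-4 = 8; ticks = ceil(8/1.5) = ceil(5.3333) = 6; reading at tick 6 = 4 + 1.5*6 = 13.0000
Minimum tick count = 6; winners = [1]; smallest index = 1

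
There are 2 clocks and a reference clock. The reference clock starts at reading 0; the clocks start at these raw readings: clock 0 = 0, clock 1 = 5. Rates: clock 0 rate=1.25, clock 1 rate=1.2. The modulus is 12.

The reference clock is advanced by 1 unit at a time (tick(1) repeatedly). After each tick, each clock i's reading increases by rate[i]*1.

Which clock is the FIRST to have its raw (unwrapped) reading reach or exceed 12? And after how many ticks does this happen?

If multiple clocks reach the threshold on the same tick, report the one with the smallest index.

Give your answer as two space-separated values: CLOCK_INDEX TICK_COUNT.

Answer: 1 6

Derivation:
clock 0: start=0, rate=1.25, needs 12-0 = 12; ticks = ceil(12/1.25) = ceil(9.6000) = 10; reading at tick 10 = 0 + 1.25*10 = 12.5000
clock 1: start=5, rate=1.2, needs 12-5 = 7; ticks = ceil(7/1.2) = ceil(5.8333) = 6; reading at tick 6 = 5 + 1.2*6 = 12.2000
Minimum tick count = 6; winners = [1]; smallest index = 1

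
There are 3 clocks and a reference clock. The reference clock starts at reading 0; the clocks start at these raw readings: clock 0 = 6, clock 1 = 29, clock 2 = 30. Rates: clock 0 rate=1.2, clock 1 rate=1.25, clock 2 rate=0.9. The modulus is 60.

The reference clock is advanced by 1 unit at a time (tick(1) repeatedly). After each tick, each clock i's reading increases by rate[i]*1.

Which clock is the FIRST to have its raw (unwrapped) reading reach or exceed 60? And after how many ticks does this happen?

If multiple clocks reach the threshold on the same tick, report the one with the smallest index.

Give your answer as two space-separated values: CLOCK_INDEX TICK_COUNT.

Answer: 1 25

Derivation:
clock 0: start=6, rate=1.2, needs 60-6 = 54; ticks = ceil(54/1.2) = ceil(45.0000) = 45; reading at tick 45 = 6 + 1.2*45 = 60.0000
clock 1: start=29, rate=1.25, needs 60-29 = 31; ticks = ceil(31/1.25) = ceil(24.8000) = 25; reading at tick 25 = 29 + 1.25*25 = 60.2500
clock 2: start=30, rate=0.9, needs 60-30 = 30; ticks = ceil(30/0.9) = ceil(33.3333) = 34; reading at tick 34 = 30 + 0.9*34 = 60.6000
Minimum tick count = 25; winners = [1]; smallest index = 1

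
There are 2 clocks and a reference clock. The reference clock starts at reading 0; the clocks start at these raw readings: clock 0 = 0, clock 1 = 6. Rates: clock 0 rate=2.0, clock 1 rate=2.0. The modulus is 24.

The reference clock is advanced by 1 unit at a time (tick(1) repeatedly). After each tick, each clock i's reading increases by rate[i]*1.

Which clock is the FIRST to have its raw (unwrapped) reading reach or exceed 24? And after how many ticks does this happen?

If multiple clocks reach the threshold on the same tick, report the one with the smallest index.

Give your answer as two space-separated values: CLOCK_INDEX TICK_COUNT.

Answer: 1 9

Derivation:
clock 0: start=0, rate=2.0, needs 24-0 = 24; ticks = ceil(24/2.0) = ceil(12.0000) = 12; reading at tick 12 = 0 + 2.0*12 = 24.0000
clock 1: start=6, rate=2.0, needs 24-6 = 18; ticks = ceil(18/2.0) = ceil(9.0000) = 9; reading at tick 9 = 6 + 2.0*9 = 24.0000
Minimum tick count = 9; winners = [1]; smallest index = 1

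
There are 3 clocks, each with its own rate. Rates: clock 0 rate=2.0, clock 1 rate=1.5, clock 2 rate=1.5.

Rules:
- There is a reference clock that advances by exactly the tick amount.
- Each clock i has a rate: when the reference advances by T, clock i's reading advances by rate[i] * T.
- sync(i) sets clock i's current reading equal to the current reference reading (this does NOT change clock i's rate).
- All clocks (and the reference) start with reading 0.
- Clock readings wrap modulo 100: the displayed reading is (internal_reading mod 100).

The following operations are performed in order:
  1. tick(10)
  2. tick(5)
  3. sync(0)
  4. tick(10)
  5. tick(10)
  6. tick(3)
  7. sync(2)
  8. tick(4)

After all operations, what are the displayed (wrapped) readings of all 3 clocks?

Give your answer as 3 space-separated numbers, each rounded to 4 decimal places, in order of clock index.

After op 1 tick(10): ref=10.0000 raw=[20.0000 15.0000 15.0000]
After op 2 tick(5): ref=15.0000 raw=[30.0000 22.5000 22.5000]
After op 3 sync(0): ref=15.0000 raw=[15.0000 22.5000 22.5000]
After op 4 tick(10): ref=25.0000 raw=[35.0000 37.5000 37.5000]
After op 5 tick(10): ref=35.0000 raw=[55.0000 52.5000 52.5000]
After op 6 tick(3): ref=38.0000 raw=[61.0000 57.0000 57.0000]
After op 7 sync(2): ref=38.0000 raw=[61.0000 57.0000 38.0000]
After op 8 tick(4): ref=42.0000 raw=[69.0000 63.0000 44.0000]
Wrap final raw readings (mod 100): 69.0000 mod 100 = 69.0000; 63.0000 mod 100 = 63.0000; 44.0000 mod 100 = 44.0000

Answer: 69.0000 63.0000 44.0000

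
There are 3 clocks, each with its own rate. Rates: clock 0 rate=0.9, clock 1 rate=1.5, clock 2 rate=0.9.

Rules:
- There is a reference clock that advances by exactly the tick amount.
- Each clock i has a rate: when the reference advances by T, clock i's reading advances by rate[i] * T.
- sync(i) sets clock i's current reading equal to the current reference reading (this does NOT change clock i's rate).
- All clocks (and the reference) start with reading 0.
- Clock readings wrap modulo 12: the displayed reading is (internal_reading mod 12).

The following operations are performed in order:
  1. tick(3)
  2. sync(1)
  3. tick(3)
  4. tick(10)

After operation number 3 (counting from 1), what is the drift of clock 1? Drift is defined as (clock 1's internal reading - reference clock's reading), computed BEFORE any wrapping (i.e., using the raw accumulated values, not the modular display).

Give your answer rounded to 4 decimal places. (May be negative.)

Answer: 1.5000

Derivation:
After op 1 tick(3): ref=3.0000 raw=[2.7000 4.5000 2.7000]
After op 2 sync(1): ref=3.0000 raw=[2.7000 3.0000 2.7000]
After op 3 tick(3): ref=6.0000 raw=[5.4000 7.5000 5.4000]
Drift of clock 1 after op 3: 7.5000 - 6.0000 = 1.5000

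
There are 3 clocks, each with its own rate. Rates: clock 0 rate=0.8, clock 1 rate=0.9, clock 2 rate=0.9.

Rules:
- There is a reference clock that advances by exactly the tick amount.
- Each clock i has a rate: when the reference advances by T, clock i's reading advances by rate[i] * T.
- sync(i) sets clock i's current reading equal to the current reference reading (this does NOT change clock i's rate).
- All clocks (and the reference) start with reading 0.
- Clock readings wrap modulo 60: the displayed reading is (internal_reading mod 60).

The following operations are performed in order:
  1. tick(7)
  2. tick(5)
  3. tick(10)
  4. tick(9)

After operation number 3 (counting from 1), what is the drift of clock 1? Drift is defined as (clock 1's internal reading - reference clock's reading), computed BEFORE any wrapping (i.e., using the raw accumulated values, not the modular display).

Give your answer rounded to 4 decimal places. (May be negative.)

After op 1 tick(7): ref=7.0000 raw=[5.6000 6.3000 6.3000]
After op 2 tick(5): ref=12.0000 raw=[9.6000 10.8000 10.8000]
After op 3 tick(10): ref=22.0000 raw=[17.6000 19.8000 19.8000]
Drift of clock 1 after op 3: 19.8000 - 22.0000 = -2.2000

Answer: -2.2000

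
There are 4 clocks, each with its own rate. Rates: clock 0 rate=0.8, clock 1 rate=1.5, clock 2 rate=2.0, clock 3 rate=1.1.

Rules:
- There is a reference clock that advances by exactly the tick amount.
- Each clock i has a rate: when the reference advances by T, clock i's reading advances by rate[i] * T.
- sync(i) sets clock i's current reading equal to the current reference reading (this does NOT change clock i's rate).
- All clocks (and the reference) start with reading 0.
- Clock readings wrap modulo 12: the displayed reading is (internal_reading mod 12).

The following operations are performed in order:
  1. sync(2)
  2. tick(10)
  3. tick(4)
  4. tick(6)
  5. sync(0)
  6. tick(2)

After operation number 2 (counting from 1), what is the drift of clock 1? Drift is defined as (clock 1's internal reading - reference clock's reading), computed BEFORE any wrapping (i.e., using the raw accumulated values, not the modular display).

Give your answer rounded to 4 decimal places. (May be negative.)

After op 1 sync(2): ref=0.0000 raw=[0.0000 0.0000 0.0000 0.0000]
After op 2 tick(10): ref=10.0000 raw=[8.0000 15.0000 20.0000 11.0000]
Drift of clock 1 after op 2: 15.0000 - 10.0000 = 5.0000

Answer: 5.0000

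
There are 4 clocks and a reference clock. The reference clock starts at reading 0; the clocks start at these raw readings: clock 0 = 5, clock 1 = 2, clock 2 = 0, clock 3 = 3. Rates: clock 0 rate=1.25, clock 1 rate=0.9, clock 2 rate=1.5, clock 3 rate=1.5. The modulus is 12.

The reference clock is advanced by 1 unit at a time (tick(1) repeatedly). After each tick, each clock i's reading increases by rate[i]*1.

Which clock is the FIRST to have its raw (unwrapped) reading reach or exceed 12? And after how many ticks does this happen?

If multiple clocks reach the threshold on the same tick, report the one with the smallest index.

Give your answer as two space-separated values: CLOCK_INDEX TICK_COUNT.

Answer: 0 6

Derivation:
clock 0: start=5, rate=1.25, needs 12-5 = 7; ticks = ceil(7/1.25) = ceil(5.6000) = 6; reading at tick 6 = 5 + 1.25*6 = 12.5000
clock 1: start=2, rate=0.9, needs 12-2 = 10; ticks = ceil(10/0.9) = ceil(11.1111) = 12; reading at tick 12 = 2 + 0.9*12 = 12.8000
clock 2: start=0, rate=1.5, needs 12-0 = 12; ticks = ceil(12/1.5) = ceil(8.0000) = 8; reading at tick 8 = 0 + 1.5*8 = 12.0000
clock 3: start=3, rate=1.5, needs 12-3 = 9; ticks = ceil(9/1.5) = ceil(6.0000) = 6; reading at tick 6 = 3 + 1.5*6 = 12.0000
Minimum tick count = 6; winners = [0, 3]; smallest index = 0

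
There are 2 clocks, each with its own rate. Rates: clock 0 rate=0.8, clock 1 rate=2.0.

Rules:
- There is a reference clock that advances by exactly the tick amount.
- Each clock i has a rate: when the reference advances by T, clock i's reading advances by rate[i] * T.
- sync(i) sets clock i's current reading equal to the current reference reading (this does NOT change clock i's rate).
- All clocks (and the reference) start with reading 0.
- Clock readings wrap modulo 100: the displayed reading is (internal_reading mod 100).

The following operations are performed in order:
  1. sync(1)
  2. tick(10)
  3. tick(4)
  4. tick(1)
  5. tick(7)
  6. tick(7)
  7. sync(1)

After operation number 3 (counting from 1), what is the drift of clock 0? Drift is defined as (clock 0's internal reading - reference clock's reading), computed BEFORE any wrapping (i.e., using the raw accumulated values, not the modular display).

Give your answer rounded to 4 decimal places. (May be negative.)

After op 1 sync(1): ref=0.0000 raw=[0.0000 0.0000]
After op 2 tick(10): ref=10.0000 raw=[8.0000 20.0000]
After op 3 tick(4): ref=14.0000 raw=[11.2000 28.0000]
Drift of clock 0 after op 3: 11.2000 - 14.0000 = -2.8000

Answer: -2.8000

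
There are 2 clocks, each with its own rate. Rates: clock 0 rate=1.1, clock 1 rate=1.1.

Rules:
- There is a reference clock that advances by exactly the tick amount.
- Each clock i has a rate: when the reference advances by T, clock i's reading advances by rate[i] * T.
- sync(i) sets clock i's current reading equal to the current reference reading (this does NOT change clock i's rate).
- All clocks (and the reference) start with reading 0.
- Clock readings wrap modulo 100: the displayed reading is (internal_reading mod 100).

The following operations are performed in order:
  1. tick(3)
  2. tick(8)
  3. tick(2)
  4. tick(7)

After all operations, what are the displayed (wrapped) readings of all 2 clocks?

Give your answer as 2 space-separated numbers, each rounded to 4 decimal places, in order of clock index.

Answer: 22.0000 22.0000

Derivation:
After op 1 tick(3): ref=3.0000 raw=[3.3000 3.3000]
After op 2 tick(8): ref=11.0000 raw=[12.1000 12.1000]
After op 3 tick(2): ref=13.0000 raw=[14.3000 14.3000]
After op 4 tick(7): ref=20.0000 raw=[22.0000 22.0000]
Wrap final raw readings (mod 100): 22.0000 mod 100 = 22.0000; 22.0000 mod 100 = 22.0000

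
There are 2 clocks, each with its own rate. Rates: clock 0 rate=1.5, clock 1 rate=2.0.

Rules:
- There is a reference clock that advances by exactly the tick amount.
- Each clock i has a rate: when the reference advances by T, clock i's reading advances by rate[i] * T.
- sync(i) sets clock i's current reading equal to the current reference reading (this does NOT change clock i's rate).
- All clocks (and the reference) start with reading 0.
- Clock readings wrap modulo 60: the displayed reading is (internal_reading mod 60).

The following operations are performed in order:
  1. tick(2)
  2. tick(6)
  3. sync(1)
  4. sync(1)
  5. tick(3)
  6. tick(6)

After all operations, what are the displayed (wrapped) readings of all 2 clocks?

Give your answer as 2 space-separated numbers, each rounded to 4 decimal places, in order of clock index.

Answer: 25.5000 26.0000

Derivation:
After op 1 tick(2): ref=2.0000 raw=[3.0000 4.0000]
After op 2 tick(6): ref=8.0000 raw=[12.0000 16.0000]
After op 3 sync(1): ref=8.0000 raw=[12.0000 8.0000]
After op 4 sync(1): ref=8.0000 raw=[12.0000 8.0000]
After op 5 tick(3): ref=11.0000 raw=[16.5000 14.0000]
After op 6 tick(6): ref=17.0000 raw=[25.5000 26.0000]
Wrap final raw readings (mod 60): 25.5000 mod 60 = 25.5000; 26.0000 mod 60 = 26.0000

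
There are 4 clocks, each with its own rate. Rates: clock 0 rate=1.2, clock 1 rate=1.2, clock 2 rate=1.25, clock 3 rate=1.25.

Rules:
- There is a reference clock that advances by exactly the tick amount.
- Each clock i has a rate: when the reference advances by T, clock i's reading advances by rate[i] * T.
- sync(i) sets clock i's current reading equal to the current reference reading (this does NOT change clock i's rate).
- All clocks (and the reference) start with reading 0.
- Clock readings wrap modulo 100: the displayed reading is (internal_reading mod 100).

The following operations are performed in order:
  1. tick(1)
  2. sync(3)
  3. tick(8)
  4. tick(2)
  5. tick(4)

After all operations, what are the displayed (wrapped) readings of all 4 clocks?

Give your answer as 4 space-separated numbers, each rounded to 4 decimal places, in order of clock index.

After op 1 tick(1): ref=1.0000 raw=[1.2000 1.2000 1.2500 1.2500]
After op 2 sync(3): ref=1.0000 raw=[1.2000 1.2000 1.2500 1.0000]
After op 3 tick(8): ref=9.0000 raw=[10.8000 10.8000 11.2500 11.0000]
After op 4 tick(2): ref=11.0000 raw=[13.2000 13.2000 13.7500 13.5000]
After op 5 tick(4): ref=15.0000 raw=[18.0000 18.0000 18.7500 18.5000]
Wrap final raw readings (mod 100): 18.0000 mod 100 = 18.0000; 18.0000 mod 100 = 18.0000; 18.7500 mod 100 = 18.7500; 18.5000 mod 100 = 18.5000

Answer: 18.0000 18.0000 18.7500 18.5000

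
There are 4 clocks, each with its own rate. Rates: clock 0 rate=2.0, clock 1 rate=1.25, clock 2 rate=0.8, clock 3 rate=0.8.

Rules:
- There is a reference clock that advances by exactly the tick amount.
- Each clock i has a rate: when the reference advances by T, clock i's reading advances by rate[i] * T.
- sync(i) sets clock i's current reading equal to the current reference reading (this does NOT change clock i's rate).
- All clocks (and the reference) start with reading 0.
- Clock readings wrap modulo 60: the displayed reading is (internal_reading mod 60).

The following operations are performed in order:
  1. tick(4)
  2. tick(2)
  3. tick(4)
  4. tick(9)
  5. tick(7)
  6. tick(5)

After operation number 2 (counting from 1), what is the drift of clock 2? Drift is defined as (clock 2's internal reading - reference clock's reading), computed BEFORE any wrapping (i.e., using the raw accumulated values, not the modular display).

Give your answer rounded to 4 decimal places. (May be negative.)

Answer: -1.2000

Derivation:
After op 1 tick(4): ref=4.0000 raw=[8.0000 5.0000 3.2000 3.2000]
After op 2 tick(2): ref=6.0000 raw=[12.0000 7.5000 4.8000 4.8000]
Drift of clock 2 after op 2: 4.8000 - 6.0000 = -1.2000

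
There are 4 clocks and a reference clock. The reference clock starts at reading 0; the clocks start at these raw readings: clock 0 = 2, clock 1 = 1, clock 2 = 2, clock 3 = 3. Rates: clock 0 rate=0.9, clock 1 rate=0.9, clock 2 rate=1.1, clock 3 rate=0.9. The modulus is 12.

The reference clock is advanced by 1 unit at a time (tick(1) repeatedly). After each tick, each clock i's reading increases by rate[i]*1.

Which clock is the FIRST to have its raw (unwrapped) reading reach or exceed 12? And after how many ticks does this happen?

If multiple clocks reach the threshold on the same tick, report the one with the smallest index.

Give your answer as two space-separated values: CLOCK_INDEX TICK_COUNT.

Answer: 2 10

Derivation:
clock 0: start=2, rate=0.9, needs 12-2 = 10; ticks = ceil(10/0.9) = ceil(11.1111) = 12; reading at tick 12 = 2 + 0.9*12 = 12.8000
clock 1: start=1, rate=0.9, needs 12-1 = 11; ticks = ceil(11/0.9) = ceil(12.2222) = 13; reading at tick 13 = 1 + 0.9*13 = 12.7000
clock 2: start=2, rate=1.1, needs 12-2 = 10; ticks = ceil(10/1.1) = ceil(9.0909) = 10; reading at tick 10 = 2 + 1.1*10 = 13.0000
clock 3: start=3, rate=0.9, needs 12-3 = 9; ticks = ceil(9/0.9) = ceil(10.0000) = 10; reading at tick 10 = 3 + 0.9*10 = 12.0000
Minimum tick count = 10; winners = [2, 3]; smallest index = 2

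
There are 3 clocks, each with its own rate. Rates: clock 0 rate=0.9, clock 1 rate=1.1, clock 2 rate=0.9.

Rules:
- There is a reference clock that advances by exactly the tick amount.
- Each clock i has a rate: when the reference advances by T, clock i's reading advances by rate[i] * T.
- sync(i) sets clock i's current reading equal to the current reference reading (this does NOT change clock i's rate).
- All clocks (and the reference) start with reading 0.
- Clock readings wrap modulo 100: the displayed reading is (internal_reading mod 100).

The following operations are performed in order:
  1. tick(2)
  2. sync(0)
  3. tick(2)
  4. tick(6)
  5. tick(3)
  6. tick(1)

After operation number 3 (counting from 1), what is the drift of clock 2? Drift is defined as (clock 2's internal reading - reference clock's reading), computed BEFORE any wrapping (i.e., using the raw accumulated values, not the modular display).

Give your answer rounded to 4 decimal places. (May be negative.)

After op 1 tick(2): ref=2.0000 raw=[1.8000 2.2000 1.8000]
After op 2 sync(0): ref=2.0000 raw=[2.0000 2.2000 1.8000]
After op 3 tick(2): ref=4.0000 raw=[3.8000 4.4000 3.6000]
Drift of clock 2 after op 3: 3.6000 - 4.0000 = -0.4000

Answer: -0.4000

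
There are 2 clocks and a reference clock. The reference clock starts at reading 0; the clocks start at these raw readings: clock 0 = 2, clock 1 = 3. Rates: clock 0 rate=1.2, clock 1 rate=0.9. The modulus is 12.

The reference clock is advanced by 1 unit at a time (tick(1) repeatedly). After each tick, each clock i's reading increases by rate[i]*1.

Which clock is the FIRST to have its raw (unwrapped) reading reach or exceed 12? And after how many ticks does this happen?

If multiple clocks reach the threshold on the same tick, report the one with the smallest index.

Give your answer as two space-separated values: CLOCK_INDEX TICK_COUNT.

Answer: 0 9

Derivation:
clock 0: start=2, rate=1.2, needs 12-2 = 10; ticks = ceil(10/1.2) = ceil(8.3333) = 9; reading at tick 9 = 2 + 1.2*9 = 12.8000
clock 1: start=3, rate=0.9, needs 12-3 = 9; ticks = ceil(9/0.9) = ceil(10.0000) = 10; reading at tick 10 = 3 + 0.9*10 = 12.0000
Minimum tick count = 9; winners = [0]; smallest index = 0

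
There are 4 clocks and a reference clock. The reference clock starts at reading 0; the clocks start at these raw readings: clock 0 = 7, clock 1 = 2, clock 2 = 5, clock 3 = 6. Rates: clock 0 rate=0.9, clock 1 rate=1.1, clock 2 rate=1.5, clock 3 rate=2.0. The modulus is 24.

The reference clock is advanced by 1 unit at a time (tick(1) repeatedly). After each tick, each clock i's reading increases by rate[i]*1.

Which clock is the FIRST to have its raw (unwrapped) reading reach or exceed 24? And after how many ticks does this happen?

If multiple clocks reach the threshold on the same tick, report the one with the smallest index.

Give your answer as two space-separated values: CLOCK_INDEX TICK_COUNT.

Answer: 3 9

Derivation:
clock 0: start=7, rate=0.9, needs 24-7 = 17; ticks = ceil(17/0.9) = ceil(18.8889) = 19; reading at tick 19 = 7 + 0.9*19 = 24.1000
clock 1: start=2, rate=1.1, needs 24-2 = 22; ticks = ceil(22/1.1) = ceil(20.0000) = 20; reading at tick 20 = 2 + 1.1*20 = 24.0000
clock 2: start=5, rate=1.5, needs 24-5 = 19; ticks = ceil(19/1.5) = ceil(12.6667) = 13; reading at tick 13 = 5 + 1.5*13 = 24.5000
clock 3: start=6, rate=2.0, needs 24-6 = 18; ticks = ceil(18/2.0) = ceil(9.0000) = 9; reading at tick 9 = 6 + 2.0*9 = 24.0000
Minimum tick count = 9; winners = [3]; smallest index = 3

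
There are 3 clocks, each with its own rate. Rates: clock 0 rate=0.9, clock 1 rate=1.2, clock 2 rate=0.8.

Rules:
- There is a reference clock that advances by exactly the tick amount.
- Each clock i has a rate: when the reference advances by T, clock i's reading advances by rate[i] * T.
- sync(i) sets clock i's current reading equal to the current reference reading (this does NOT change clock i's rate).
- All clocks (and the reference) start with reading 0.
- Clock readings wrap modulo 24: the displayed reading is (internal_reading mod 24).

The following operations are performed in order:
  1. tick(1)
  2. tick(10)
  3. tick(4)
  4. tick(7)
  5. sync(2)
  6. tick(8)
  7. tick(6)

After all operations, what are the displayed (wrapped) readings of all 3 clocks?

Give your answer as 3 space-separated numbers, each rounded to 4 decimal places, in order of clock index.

Answer: 8.4000 19.2000 9.2000

Derivation:
After op 1 tick(1): ref=1.0000 raw=[0.9000 1.2000 0.8000]
After op 2 tick(10): ref=11.0000 raw=[9.9000 13.2000 8.8000]
After op 3 tick(4): ref=15.0000 raw=[13.5000 18.0000 12.0000]
After op 4 tick(7): ref=22.0000 raw=[19.8000 26.4000 17.6000]
After op 5 sync(2): ref=22.0000 raw=[19.8000 26.4000 22.0000]
After op 6 tick(8): ref=30.0000 raw=[27.0000 36.0000 28.4000]
After op 7 tick(6): ref=36.0000 raw=[32.4000 43.2000 33.2000]
Wrap final raw readings (mod 24): 32.4000 mod 24 = 8.4000; 43.2000 mod 24 = 19.2000; 33.2000 mod 24 = 9.2000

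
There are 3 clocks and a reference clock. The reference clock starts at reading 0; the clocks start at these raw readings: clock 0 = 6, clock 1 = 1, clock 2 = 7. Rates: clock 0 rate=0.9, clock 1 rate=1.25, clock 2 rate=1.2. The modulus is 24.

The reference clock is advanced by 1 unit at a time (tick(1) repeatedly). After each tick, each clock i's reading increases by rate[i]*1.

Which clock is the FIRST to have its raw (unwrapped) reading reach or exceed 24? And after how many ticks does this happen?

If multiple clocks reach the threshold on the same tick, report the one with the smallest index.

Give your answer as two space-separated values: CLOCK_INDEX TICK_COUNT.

clock 0: start=6, rate=0.9, needs 24-6 = 18; ticks = ceil(18/0.9) = ceil(20.0000) = 20; reading at tick 20 = 6 + 0.9*20 = 24.0000
clock 1: start=1, rate=1.25, needs 24-1 = 23; ticks = ceil(23/1.25) = ceil(18.4000) = 19; reading at tick 19 = 1 + 1.25*19 = 24.7500
clock 2: start=7, rate=1.2, needs 24-7 = 17; ticks = ceil(17/1.2) = ceil(14.1667) = 15; reading at tick 15 = 7 + 1.2*15 = 25.0000
Minimum tick count = 15; winners = [2]; smallest index = 2

Answer: 2 15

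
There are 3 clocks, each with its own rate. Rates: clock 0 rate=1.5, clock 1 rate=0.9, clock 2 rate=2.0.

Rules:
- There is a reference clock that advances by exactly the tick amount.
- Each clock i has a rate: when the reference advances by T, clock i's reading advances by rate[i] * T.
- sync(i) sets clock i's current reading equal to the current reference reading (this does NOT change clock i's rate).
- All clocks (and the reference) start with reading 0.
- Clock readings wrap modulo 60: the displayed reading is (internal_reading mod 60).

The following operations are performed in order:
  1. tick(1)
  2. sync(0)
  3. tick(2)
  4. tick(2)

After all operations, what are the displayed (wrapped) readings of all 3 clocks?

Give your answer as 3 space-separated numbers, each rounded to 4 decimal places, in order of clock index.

After op 1 tick(1): ref=1.0000 raw=[1.5000 0.9000 2.0000]
After op 2 sync(0): ref=1.0000 raw=[1.0000 0.9000 2.0000]
After op 3 tick(2): ref=3.0000 raw=[4.0000 2.7000 6.0000]
After op 4 tick(2): ref=5.0000 raw=[7.0000 4.5000 10.0000]
Wrap final raw readings (mod 60): 7.0000 mod 60 = 7.0000; 4.5000 mod 60 = 4.5000; 10.0000 mod 60 = 10.0000

Answer: 7.0000 4.5000 10.0000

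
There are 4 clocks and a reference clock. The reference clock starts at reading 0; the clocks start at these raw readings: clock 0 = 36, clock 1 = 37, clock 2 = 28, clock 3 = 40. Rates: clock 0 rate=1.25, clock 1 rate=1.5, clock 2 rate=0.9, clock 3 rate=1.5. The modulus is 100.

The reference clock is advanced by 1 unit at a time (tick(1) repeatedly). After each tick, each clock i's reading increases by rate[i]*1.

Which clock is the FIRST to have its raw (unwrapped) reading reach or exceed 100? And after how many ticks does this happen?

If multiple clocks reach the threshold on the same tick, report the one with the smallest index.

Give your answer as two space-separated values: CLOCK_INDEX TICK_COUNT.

clock 0: start=36, rate=1.25, needs 100-36 = 64; ticks = ceil(64/1.25) = ceil(51.2000) = 52; reading at tick 52 = 36 + 1.25*52 = 101.0000
clock 1: start=37, rate=1.5, needs 100-37 = 63; ticks = ceil(63/1.5) = ceil(42.0000) = 42; reading at tick 42 = 37 + 1.5*42 = 100.0000
clock 2: start=28, rate=0.9, needs 100-28 = 72; ticks = ceil(72/0.9) = ceil(80.0000) = 80; reading at tick 80 = 28 + 0.9*80 = 100.0000
clock 3: start=40, rate=1.5, needs 100-40 = 60; ticks = ceil(60/1.5) = ceil(40.0000) = 40; reading at tick 40 = 40 + 1.5*40 = 100.0000
Minimum tick count = 40; winners = [3]; smallest index = 3

Answer: 3 40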